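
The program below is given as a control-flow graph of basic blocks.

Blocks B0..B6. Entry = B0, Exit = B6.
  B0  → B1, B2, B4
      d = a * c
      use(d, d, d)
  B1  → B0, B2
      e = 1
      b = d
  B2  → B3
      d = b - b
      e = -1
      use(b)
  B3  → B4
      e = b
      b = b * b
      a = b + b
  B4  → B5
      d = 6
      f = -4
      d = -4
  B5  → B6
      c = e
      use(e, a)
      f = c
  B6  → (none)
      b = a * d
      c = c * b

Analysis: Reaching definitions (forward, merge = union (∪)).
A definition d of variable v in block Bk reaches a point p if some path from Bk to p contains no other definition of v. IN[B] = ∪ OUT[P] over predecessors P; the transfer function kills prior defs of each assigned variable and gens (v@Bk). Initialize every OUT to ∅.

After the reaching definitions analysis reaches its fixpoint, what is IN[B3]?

Answer: {b@B1, d@B2, e@B2}

Trace:
Converged values:
  B0:   IN={b@B1, d@B0, e@B1}   OUT={b@B1, d@B0, e@B1}
  B1:   IN={b@B1, d@B0, e@B1}   OUT={b@B1, d@B0, e@B1}
  B2:   IN={b@B1, d@B0, e@B1}   OUT={b@B1, d@B2, e@B2}
  B3:   IN={b@B1, d@B2, e@B2}   OUT={a@B3, b@B3, d@B2, e@B3}
  B4:   IN={a@B3, b@B1, b@B3, d@B0, d@B2, e@B1, e@B3}   OUT={a@B3, b@B1, b@B3, d@B4, e@B1, e@B3, f@B4}
  B5:   IN={a@B3, b@B1, b@B3, d@B4, e@B1, e@B3, f@B4}   OUT={a@B3, b@B1, b@B3, c@B5, d@B4, e@B1, e@B3, f@B5}
  B6:   IN={a@B3, b@B1, b@B3, c@B5, d@B4, e@B1, e@B3, f@B5}   OUT={a@B3, b@B6, c@B6, d@B4, e@B1, e@B3, f@B5}

Merge at B3: IN[B3] = OUT[B2] = {b@B1, d@B2, e@B2}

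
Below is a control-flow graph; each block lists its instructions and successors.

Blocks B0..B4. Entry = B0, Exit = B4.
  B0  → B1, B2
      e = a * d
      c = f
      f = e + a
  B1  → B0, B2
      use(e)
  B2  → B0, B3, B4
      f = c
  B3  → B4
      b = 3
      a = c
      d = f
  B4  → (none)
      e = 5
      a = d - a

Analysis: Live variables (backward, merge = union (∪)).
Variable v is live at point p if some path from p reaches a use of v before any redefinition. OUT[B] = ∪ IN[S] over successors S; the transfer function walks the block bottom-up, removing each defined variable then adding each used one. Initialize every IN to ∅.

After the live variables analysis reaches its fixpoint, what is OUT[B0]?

Per-block solution:
  B0: | IN={a, d, f} | OUT={a, c, d, e, f}
  B1: | IN={a, c, d, e, f} | OUT={a, c, d, f}
  B2: | IN={a, c, d} | OUT={a, c, d, f}
  B3: | IN={c, f} | OUT={a, d}
  B4: | IN={a, d} | OUT={}

Merge at B0: OUT[B0] = IN[B1] ⊔ IN[B2] = {a, c, d, e, f}

Answer: {a, c, d, e, f}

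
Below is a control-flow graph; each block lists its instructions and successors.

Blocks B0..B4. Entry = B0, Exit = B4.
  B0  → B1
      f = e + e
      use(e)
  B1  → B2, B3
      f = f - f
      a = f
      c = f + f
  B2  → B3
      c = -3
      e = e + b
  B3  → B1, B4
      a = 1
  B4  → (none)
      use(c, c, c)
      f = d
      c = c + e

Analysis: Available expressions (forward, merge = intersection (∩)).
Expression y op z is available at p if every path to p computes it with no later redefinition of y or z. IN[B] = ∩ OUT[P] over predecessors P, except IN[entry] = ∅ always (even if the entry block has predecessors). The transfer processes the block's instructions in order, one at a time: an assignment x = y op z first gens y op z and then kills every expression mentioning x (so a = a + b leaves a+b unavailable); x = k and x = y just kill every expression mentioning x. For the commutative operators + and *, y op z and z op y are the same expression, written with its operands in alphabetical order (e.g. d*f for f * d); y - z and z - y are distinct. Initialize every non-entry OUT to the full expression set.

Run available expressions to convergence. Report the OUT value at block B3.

Answer: {f+f}

Working:
Per-block solution:
  B0:   IN={}   OUT={e+e}
  B1:   IN={}   OUT={f+f}
  B2:   IN={f+f}   OUT={f+f}
  B3:   IN={f+f}   OUT={f+f}
  B4:   IN={f+f}   OUT={}

Merge at B3: IN[B3] = OUT[B1] ∩ OUT[B2] = {f+f}
Applying B3's transfer function to that IN value gives OUT[B3] (row B3 above).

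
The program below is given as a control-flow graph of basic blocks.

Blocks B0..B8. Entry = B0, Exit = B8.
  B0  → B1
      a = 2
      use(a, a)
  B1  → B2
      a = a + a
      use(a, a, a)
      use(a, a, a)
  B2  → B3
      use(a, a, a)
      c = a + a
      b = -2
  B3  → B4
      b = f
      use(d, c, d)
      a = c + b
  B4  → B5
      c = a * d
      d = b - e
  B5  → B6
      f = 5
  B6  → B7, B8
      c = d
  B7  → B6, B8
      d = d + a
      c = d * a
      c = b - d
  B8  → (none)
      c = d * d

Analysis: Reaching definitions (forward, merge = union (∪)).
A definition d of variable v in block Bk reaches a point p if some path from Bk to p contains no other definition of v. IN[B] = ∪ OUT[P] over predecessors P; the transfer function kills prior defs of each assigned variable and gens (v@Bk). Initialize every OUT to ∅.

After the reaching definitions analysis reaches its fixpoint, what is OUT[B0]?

Converged values:
  B0:   IN={}   OUT={a@B0}
  B1:   IN={a@B0}   OUT={a@B1}
  B2:   IN={a@B1}   OUT={a@B1, b@B2, c@B2}
  B3:   IN={a@B1, b@B2, c@B2}   OUT={a@B3, b@B3, c@B2}
  B4:   IN={a@B3, b@B3, c@B2}   OUT={a@B3, b@B3, c@B4, d@B4}
  B5:   IN={a@B3, b@B3, c@B4, d@B4}   OUT={a@B3, b@B3, c@B4, d@B4, f@B5}
  B6:   IN={a@B3, b@B3, c@B4, c@B7, d@B4, d@B7, f@B5}   OUT={a@B3, b@B3, c@B6, d@B4, d@B7, f@B5}
  B7:   IN={a@B3, b@B3, c@B6, d@B4, d@B7, f@B5}   OUT={a@B3, b@B3, c@B7, d@B7, f@B5}
  B8:   IN={a@B3, b@B3, c@B6, c@B7, d@B4, d@B7, f@B5}   OUT={a@B3, b@B3, c@B8, d@B4, d@B7, f@B5}

B0 is the boundary node: IN[B0] = {}
Applying B0's transfer function to that IN value gives OUT[B0] (row B0 above).

Answer: {a@B0}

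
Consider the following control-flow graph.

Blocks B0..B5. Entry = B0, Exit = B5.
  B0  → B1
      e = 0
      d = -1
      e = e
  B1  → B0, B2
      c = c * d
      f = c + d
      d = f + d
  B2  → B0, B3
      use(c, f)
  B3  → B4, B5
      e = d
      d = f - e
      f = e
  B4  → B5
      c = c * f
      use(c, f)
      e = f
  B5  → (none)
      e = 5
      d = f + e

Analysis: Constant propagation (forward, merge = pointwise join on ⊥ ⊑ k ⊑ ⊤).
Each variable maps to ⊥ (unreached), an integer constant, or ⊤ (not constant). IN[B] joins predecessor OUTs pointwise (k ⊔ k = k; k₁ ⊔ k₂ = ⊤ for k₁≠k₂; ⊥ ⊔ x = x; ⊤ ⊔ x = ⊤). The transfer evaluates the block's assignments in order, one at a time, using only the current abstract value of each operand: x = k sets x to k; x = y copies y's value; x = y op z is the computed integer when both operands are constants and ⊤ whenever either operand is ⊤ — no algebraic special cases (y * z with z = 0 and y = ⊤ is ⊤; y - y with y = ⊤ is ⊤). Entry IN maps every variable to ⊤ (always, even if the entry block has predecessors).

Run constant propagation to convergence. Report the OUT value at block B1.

Converged values:
  B0: | IN=(all ⊤) | OUT={d:-1, e:0; rest ⊤}
  B1: | IN={d:-1, e:0; rest ⊤} | OUT={e:0; rest ⊤}
  B2: | IN={e:0; rest ⊤} | OUT={e:0; rest ⊤}
  B3: | IN={e:0; rest ⊤} | OUT=(all ⊤)
  B4: | IN=(all ⊤) | OUT=(all ⊤)
  B5: | IN=(all ⊤) | OUT={e:5; rest ⊤}

Merge at B1: IN[B1] = OUT[B0] = {a: ⊤, b: ⊤, c: ⊤, d: -1, e: 0, f: ⊤}
Applying B1's transfer function to that IN value gives OUT[B1] (row B1 above).

Answer: {a: ⊤, b: ⊤, c: ⊤, d: ⊤, e: 0, f: ⊤}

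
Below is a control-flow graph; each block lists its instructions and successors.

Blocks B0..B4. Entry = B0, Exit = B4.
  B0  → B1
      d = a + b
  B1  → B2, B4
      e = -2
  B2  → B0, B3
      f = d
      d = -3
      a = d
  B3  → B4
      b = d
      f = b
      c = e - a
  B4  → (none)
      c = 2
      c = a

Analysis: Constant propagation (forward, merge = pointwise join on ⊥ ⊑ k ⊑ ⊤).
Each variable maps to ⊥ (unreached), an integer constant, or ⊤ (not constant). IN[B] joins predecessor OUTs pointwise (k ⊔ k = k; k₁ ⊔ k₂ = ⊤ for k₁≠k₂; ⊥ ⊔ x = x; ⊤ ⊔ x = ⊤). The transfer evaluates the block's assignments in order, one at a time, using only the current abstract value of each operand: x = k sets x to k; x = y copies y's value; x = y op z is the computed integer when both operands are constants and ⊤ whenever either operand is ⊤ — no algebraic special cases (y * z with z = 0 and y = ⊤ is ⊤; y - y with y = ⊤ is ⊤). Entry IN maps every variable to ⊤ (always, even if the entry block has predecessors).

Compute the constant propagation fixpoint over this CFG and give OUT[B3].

Per-block solution:
  B0:  IN=(all ⊤)  OUT=(all ⊤)
  B1:  IN=(all ⊤)  OUT={e:-2; rest ⊤}
  B2:  IN={e:-2; rest ⊤}  OUT={a:-3, d:-3, e:-2; rest ⊤}
  B3:  IN={a:-3, d:-3, e:-2; rest ⊤}  OUT={a:-3, b:-3, c:1, d:-3, e:-2, f:-3; rest ⊤}
  B4:  IN={e:-2; rest ⊤}  OUT={e:-2; rest ⊤}

Merge at B3: IN[B3] = OUT[B2] = {a: -3, b: ⊤, c: ⊤, d: -3, e: -2, f: ⊤}
Applying B3's transfer function to that IN value gives OUT[B3] (row B3 above).

Answer: {a: -3, b: -3, c: 1, d: -3, e: -2, f: -3}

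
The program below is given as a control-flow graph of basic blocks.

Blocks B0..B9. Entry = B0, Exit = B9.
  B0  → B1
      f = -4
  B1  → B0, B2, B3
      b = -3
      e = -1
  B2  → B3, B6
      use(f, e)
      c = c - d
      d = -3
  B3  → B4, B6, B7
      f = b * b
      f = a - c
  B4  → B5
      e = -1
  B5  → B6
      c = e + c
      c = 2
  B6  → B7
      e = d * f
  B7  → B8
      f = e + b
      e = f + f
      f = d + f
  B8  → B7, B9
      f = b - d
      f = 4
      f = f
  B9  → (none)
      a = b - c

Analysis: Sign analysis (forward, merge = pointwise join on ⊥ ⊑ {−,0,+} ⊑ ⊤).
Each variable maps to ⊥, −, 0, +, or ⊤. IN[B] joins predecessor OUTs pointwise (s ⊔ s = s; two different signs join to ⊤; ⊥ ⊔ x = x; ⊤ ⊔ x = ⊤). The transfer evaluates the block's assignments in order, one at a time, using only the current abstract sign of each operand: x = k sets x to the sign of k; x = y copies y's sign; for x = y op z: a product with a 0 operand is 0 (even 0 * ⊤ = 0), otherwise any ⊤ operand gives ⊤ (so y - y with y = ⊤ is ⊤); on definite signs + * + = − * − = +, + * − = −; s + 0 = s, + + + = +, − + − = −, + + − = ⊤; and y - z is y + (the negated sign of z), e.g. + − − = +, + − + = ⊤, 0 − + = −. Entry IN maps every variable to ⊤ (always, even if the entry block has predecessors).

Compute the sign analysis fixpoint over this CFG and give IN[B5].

Per-block solution:
  B0:  IN=(all ⊤)  OUT={f:-; rest ⊤}
  B1:  IN={f:-; rest ⊤}  OUT={b:-, e:-, f:-; rest ⊤}
  B2:  IN={b:-, e:-, f:-; rest ⊤}  OUT={b:-, d:-, e:-, f:-; rest ⊤}
  B3:  IN={b:-, e:-, f:-; rest ⊤}  OUT={b:-, e:-; rest ⊤}
  B4:  IN={b:-, e:-; rest ⊤}  OUT={b:-, e:-; rest ⊤}
  B5:  IN={b:-, e:-; rest ⊤}  OUT={b:-, c:+, e:-; rest ⊤}
  B6:  IN={b:-, e:-; rest ⊤}  OUT={b:-; rest ⊤}
  B7:  IN={b:-; rest ⊤}  OUT={b:-; rest ⊤}
  B8:  IN={b:-; rest ⊤}  OUT={b:-, f:+; rest ⊤}
  B9:  IN={b:-, f:+; rest ⊤}  OUT={b:-, f:+; rest ⊤}

Merge at B5: IN[B5] = OUT[B4] = {a: ⊤, b: -, c: ⊤, d: ⊤, e: -, f: ⊤}

Answer: {a: ⊤, b: -, c: ⊤, d: ⊤, e: -, f: ⊤}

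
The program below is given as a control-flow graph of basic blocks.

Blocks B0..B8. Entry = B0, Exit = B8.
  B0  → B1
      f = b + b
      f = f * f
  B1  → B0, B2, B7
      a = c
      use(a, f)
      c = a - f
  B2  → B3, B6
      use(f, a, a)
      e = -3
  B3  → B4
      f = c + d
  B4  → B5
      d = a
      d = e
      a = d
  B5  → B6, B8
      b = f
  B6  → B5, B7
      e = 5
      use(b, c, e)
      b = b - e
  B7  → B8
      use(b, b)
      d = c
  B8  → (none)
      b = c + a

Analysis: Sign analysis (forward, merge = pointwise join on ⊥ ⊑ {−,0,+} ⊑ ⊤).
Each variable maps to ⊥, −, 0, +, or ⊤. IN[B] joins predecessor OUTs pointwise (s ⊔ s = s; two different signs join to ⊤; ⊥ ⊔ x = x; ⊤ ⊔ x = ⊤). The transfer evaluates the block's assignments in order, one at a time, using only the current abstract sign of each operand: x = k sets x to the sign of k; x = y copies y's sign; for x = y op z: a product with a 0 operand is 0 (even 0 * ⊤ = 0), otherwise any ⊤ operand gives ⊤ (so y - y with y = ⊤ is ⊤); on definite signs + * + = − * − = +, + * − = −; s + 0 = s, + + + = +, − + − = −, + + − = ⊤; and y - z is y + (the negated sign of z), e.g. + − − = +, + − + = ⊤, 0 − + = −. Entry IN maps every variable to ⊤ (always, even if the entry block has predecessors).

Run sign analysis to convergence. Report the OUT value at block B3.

Answer: {a: ⊤, b: ⊤, c: ⊤, d: ⊤, e: -, f: ⊤}

Trace:
Fixpoint table:
  B0:   IN=(all ⊤)   OUT=(all ⊤)
  B1:   IN=(all ⊤)   OUT=(all ⊤)
  B2:   IN=(all ⊤)   OUT={e:-; rest ⊤}
  B3:   IN={e:-; rest ⊤}   OUT={e:-; rest ⊤}
  B4:   IN={e:-; rest ⊤}   OUT={a:-, d:-, e:-; rest ⊤}
  B5:   IN=(all ⊤)   OUT=(all ⊤)
  B6:   IN=(all ⊤)   OUT={e:+; rest ⊤}
  B7:   IN=(all ⊤)   OUT=(all ⊤)
  B8:   IN=(all ⊤)   OUT=(all ⊤)

Merge at B3: IN[B3] = OUT[B2] = {a: ⊤, b: ⊤, c: ⊤, d: ⊤, e: -, f: ⊤}
Applying B3's transfer function to that IN value gives OUT[B3] (row B3 above).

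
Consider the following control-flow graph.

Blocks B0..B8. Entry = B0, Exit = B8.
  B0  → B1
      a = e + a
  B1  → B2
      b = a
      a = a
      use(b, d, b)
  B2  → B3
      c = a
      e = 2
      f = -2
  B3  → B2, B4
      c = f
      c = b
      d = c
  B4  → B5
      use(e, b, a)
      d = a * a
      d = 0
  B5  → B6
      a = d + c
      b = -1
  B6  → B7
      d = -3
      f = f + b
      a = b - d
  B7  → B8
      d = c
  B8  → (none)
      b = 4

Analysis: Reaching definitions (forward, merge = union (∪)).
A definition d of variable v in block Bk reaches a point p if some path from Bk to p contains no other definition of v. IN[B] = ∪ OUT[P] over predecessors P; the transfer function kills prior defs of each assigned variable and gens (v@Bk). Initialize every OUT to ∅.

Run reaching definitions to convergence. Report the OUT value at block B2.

Answer: {a@B1, b@B1, c@B2, d@B3, e@B2, f@B2}

Working:
Fixpoint table:
  B0:  IN={}  OUT={a@B0}
  B1:  IN={a@B0}  OUT={a@B1, b@B1}
  B2:  IN={a@B1, b@B1, c@B3, d@B3, e@B2, f@B2}  OUT={a@B1, b@B1, c@B2, d@B3, e@B2, f@B2}
  B3:  IN={a@B1, b@B1, c@B2, d@B3, e@B2, f@B2}  OUT={a@B1, b@B1, c@B3, d@B3, e@B2, f@B2}
  B4:  IN={a@B1, b@B1, c@B3, d@B3, e@B2, f@B2}  OUT={a@B1, b@B1, c@B3, d@B4, e@B2, f@B2}
  B5:  IN={a@B1, b@B1, c@B3, d@B4, e@B2, f@B2}  OUT={a@B5, b@B5, c@B3, d@B4, e@B2, f@B2}
  B6:  IN={a@B5, b@B5, c@B3, d@B4, e@B2, f@B2}  OUT={a@B6, b@B5, c@B3, d@B6, e@B2, f@B6}
  B7:  IN={a@B6, b@B5, c@B3, d@B6, e@B2, f@B6}  OUT={a@B6, b@B5, c@B3, d@B7, e@B2, f@B6}
  B8:  IN={a@B6, b@B5, c@B3, d@B7, e@B2, f@B6}  OUT={a@B6, b@B8, c@B3, d@B7, e@B2, f@B6}

Merge at B2: IN[B2] = OUT[B1] ⊔ OUT[B3] = {a@B1, b@B1, c@B3, d@B3, e@B2, f@B2}
Applying B2's transfer function to that IN value gives OUT[B2] (row B2 above).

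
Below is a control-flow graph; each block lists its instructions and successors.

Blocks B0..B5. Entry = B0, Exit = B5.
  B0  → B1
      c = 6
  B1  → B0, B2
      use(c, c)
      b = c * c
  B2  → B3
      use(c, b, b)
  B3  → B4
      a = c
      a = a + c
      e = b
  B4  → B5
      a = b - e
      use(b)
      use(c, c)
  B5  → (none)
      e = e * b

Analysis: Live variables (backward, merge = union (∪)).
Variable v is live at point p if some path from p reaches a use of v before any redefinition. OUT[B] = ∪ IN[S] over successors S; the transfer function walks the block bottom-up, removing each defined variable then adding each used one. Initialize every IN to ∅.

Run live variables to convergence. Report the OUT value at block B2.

Per-block solution:
  B0:  IN={}  OUT={c}
  B1:  IN={c}  OUT={b, c}
  B2:  IN={b, c}  OUT={b, c}
  B3:  IN={b, c}  OUT={b, c, e}
  B4:  IN={b, c, e}  OUT={b, e}
  B5:  IN={b, e}  OUT={}

Merge at B2: OUT[B2] = IN[B3] = {b, c}

Answer: {b, c}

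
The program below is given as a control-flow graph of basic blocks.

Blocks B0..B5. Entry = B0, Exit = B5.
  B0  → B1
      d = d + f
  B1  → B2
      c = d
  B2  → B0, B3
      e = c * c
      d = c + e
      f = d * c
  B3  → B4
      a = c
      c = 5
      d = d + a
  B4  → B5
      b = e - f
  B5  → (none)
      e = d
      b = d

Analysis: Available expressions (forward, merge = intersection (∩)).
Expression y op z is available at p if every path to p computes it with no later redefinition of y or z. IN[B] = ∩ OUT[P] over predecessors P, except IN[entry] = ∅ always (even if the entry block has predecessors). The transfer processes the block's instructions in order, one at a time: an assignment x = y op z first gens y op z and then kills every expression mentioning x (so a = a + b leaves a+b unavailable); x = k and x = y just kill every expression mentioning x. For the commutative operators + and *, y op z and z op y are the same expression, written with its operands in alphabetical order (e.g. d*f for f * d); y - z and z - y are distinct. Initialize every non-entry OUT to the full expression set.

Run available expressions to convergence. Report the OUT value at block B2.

Answer: {c*c, c*d, c+e}

Working:
Per-block solution:
  B0:  IN={}  OUT={}
  B1:  IN={}  OUT={}
  B2:  IN={}  OUT={c*c, c*d, c+e}
  B3:  IN={c*c, c*d, c+e}  OUT={}
  B4:  IN={}  OUT={e-f}
  B5:  IN={e-f}  OUT={}

Merge at B2: IN[B2] = OUT[B1] = {}
Applying B2's transfer function to that IN value gives OUT[B2] (row B2 above).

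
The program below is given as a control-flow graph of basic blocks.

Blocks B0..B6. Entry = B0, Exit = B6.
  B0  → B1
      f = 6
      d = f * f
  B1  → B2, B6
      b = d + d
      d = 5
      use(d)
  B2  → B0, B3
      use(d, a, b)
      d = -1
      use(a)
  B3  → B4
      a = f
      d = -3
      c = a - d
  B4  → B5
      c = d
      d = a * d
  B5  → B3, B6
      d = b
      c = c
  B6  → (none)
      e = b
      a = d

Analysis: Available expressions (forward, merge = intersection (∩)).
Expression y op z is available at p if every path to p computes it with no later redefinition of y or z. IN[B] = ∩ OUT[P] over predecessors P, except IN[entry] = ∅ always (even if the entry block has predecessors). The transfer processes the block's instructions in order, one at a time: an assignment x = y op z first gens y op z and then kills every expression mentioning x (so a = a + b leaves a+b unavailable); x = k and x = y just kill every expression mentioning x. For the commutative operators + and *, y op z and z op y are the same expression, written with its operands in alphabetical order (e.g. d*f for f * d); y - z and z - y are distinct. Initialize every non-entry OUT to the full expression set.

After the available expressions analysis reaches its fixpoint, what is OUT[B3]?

Answer: {a-d, f*f}

Trace:
Converged values:
  B0: | IN={} | OUT={f*f}
  B1: | IN={f*f} | OUT={f*f}
  B2: | IN={f*f} | OUT={f*f}
  B3: | IN={f*f} | OUT={a-d, f*f}
  B4: | IN={a-d, f*f} | OUT={f*f}
  B5: | IN={f*f} | OUT={f*f}
  B6: | IN={f*f} | OUT={f*f}

Merge at B3: IN[B3] = OUT[B2] ∩ OUT[B5] = {f*f}
Applying B3's transfer function to that IN value gives OUT[B3] (row B3 above).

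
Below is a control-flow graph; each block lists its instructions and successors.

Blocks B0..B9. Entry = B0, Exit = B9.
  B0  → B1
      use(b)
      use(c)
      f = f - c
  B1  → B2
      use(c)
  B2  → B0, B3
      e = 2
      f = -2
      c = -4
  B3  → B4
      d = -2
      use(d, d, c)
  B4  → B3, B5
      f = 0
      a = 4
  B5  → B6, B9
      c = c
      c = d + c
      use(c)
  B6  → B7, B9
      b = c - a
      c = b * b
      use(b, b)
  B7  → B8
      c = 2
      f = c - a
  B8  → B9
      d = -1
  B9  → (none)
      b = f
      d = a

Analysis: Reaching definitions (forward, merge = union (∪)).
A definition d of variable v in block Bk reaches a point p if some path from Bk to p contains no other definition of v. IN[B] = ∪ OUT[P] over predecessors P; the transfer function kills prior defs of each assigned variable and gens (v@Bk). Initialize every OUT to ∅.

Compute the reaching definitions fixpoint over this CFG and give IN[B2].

Answer: {c@B2, e@B2, f@B0}

Derivation:
Per-block solution:
  B0:  IN={c@B2, e@B2, f@B2}  OUT={c@B2, e@B2, f@B0}
  B1:  IN={c@B2, e@B2, f@B0}  OUT={c@B2, e@B2, f@B0}
  B2:  IN={c@B2, e@B2, f@B0}  OUT={c@B2, e@B2, f@B2}
  B3:  IN={a@B4, c@B2, d@B3, e@B2, f@B2, f@B4}  OUT={a@B4, c@B2, d@B3, e@B2, f@B2, f@B4}
  B4:  IN={a@B4, c@B2, d@B3, e@B2, f@B2, f@B4}  OUT={a@B4, c@B2, d@B3, e@B2, f@B4}
  B5:  IN={a@B4, c@B2, d@B3, e@B2, f@B4}  OUT={a@B4, c@B5, d@B3, e@B2, f@B4}
  B6:  IN={a@B4, c@B5, d@B3, e@B2, f@B4}  OUT={a@B4, b@B6, c@B6, d@B3, e@B2, f@B4}
  B7:  IN={a@B4, b@B6, c@B6, d@B3, e@B2, f@B4}  OUT={a@B4, b@B6, c@B7, d@B3, e@B2, f@B7}
  B8:  IN={a@B4, b@B6, c@B7, d@B3, e@B2, f@B7}  OUT={a@B4, b@B6, c@B7, d@B8, e@B2, f@B7}
  B9:  IN={a@B4, b@B6, c@B5, c@B6, c@B7, d@B3, d@B8, e@B2, f@B4, f@B7}  OUT={a@B4, b@B9, c@B5, c@B6, c@B7, d@B9, e@B2, f@B4, f@B7}

Merge at B2: IN[B2] = OUT[B1] = {c@B2, e@B2, f@B0}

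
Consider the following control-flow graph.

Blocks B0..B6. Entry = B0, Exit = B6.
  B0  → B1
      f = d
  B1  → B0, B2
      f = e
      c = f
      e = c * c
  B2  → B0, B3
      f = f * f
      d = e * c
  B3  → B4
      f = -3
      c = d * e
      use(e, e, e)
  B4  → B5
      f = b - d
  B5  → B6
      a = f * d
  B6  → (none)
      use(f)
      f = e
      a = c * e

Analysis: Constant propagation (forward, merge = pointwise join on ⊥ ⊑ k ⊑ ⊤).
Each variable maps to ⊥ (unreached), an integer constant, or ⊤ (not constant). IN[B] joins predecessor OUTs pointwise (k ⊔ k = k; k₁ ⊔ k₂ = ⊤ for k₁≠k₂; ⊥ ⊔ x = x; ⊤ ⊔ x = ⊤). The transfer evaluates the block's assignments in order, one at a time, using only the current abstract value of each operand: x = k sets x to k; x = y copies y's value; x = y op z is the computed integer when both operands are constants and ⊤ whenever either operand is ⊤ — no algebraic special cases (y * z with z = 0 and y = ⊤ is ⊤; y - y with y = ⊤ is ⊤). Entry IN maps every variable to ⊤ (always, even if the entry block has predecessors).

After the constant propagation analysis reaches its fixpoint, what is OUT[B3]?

Per-block solution:
  B0:   IN=(all ⊤)   OUT=(all ⊤)
  B1:   IN=(all ⊤)   OUT=(all ⊤)
  B2:   IN=(all ⊤)   OUT=(all ⊤)
  B3:   IN=(all ⊤)   OUT={f:-3; rest ⊤}
  B4:   IN={f:-3; rest ⊤}   OUT=(all ⊤)
  B5:   IN=(all ⊤)   OUT=(all ⊤)
  B6:   IN=(all ⊤)   OUT=(all ⊤)

Merge at B3: IN[B3] = OUT[B2] = {a: ⊤, b: ⊤, c: ⊤, d: ⊤, e: ⊤, f: ⊤}
Applying B3's transfer function to that IN value gives OUT[B3] (row B3 above).

Answer: {a: ⊤, b: ⊤, c: ⊤, d: ⊤, e: ⊤, f: -3}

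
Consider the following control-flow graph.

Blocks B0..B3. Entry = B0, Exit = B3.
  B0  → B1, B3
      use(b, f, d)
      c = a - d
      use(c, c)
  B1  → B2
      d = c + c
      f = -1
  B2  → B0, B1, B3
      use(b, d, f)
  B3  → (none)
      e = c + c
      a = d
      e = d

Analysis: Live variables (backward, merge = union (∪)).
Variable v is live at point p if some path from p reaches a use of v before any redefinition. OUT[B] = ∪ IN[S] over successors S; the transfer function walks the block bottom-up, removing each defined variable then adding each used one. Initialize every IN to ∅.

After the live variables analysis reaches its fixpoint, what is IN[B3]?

Answer: {c, d}

Derivation:
Converged values:
  B0: | IN={a, b, d, f} | OUT={a, b, c, d}
  B1: | IN={a, b, c} | OUT={a, b, c, d, f}
  B2: | IN={a, b, c, d, f} | OUT={a, b, c, d, f}
  B3: | IN={c, d} | OUT={}

B3 is the boundary node: OUT[B3] = {}
Applying B3's transfer function to that OUT value gives IN[B3] (row B3 above).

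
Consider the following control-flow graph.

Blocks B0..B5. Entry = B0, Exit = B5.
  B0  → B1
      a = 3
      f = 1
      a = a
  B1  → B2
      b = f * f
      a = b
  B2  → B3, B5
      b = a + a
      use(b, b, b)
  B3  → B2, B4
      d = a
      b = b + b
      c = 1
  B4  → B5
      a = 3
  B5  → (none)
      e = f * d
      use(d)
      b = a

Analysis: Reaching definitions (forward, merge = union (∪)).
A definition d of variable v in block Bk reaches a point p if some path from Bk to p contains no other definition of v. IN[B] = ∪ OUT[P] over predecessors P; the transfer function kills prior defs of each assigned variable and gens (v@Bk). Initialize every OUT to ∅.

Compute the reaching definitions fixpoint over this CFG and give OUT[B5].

Per-block solution:
  B0: | IN={} | OUT={a@B0, f@B0}
  B1: | IN={a@B0, f@B0} | OUT={a@B1, b@B1, f@B0}
  B2: | IN={a@B1, b@B1, b@B3, c@B3, d@B3, f@B0} | OUT={a@B1, b@B2, c@B3, d@B3, f@B0}
  B3: | IN={a@B1, b@B2, c@B3, d@B3, f@B0} | OUT={a@B1, b@B3, c@B3, d@B3, f@B0}
  B4: | IN={a@B1, b@B3, c@B3, d@B3, f@B0} | OUT={a@B4, b@B3, c@B3, d@B3, f@B0}
  B5: | IN={a@B1, a@B4, b@B2, b@B3, c@B3, d@B3, f@B0} | OUT={a@B1, a@B4, b@B5, c@B3, d@B3, e@B5, f@B0}

Merge at B5: IN[B5] = OUT[B2] ⊔ OUT[B4] = {a@B1, a@B4, b@B2, b@B3, c@B3, d@B3, f@B0}
Applying B5's transfer function to that IN value gives OUT[B5] (row B5 above).

Answer: {a@B1, a@B4, b@B5, c@B3, d@B3, e@B5, f@B0}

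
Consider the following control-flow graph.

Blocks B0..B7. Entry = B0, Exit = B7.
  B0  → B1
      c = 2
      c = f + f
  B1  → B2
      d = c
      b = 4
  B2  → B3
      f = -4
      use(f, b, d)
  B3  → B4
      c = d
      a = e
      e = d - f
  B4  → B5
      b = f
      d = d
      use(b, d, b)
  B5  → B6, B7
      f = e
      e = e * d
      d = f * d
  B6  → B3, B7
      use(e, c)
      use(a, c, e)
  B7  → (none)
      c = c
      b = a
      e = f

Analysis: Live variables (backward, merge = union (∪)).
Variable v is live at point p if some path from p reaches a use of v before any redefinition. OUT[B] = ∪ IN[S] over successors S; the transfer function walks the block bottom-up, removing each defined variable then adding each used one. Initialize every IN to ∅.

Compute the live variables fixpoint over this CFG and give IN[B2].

Per-block solution:
  B0: | IN={e, f} | OUT={c, e}
  B1: | IN={c, e} | OUT={b, d, e}
  B2: | IN={b, d, e} | OUT={d, e, f}
  B3: | IN={d, e, f} | OUT={a, c, d, e, f}
  B4: | IN={a, c, d, e, f} | OUT={a, c, d, e}
  B5: | IN={a, c, d, e} | OUT={a, c, d, e, f}
  B6: | IN={a, c, d, e, f} | OUT={a, c, d, e, f}
  B7: | IN={a, c, f} | OUT={}

Merge at B2: OUT[B2] = IN[B3] = {d, e, f}
Applying B2's transfer function to that OUT value gives IN[B2] (row B2 above).

Answer: {b, d, e}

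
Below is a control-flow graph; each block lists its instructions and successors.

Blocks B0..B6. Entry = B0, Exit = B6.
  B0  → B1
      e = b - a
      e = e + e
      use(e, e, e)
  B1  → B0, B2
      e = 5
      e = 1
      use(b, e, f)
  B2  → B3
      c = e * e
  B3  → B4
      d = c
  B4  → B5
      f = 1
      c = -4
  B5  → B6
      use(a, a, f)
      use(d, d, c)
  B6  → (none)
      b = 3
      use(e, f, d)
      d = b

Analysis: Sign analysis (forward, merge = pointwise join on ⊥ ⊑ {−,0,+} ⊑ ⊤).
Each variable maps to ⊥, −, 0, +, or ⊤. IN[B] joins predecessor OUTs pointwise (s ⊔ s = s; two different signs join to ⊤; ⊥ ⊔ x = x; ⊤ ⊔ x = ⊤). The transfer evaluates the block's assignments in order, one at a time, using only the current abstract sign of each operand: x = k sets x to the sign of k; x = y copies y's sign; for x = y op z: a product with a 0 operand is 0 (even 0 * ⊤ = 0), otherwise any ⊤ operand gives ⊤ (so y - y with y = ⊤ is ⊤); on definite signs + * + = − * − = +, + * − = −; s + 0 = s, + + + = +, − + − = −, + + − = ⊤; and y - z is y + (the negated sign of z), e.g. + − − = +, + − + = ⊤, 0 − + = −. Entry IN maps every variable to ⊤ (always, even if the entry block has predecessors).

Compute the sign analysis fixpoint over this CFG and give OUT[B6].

Per-block solution:
  B0:  IN=(all ⊤)  OUT=(all ⊤)
  B1:  IN=(all ⊤)  OUT={e:+; rest ⊤}
  B2:  IN={e:+; rest ⊤}  OUT={c:+, e:+; rest ⊤}
  B3:  IN={c:+, e:+; rest ⊤}  OUT={c:+, d:+, e:+; rest ⊤}
  B4:  IN={c:+, d:+, e:+; rest ⊤}  OUT={c:-, d:+, e:+, f:+; rest ⊤}
  B5:  IN={c:-, d:+, e:+, f:+; rest ⊤}  OUT={c:-, d:+, e:+, f:+; rest ⊤}
  B6:  IN={c:-, d:+, e:+, f:+; rest ⊤}  OUT={b:+, c:-, d:+, e:+, f:+; rest ⊤}

Merge at B6: IN[B6] = OUT[B5] = {a: ⊤, b: ⊤, c: -, d: +, e: +, f: +}
Applying B6's transfer function to that IN value gives OUT[B6] (row B6 above).

Answer: {a: ⊤, b: +, c: -, d: +, e: +, f: +}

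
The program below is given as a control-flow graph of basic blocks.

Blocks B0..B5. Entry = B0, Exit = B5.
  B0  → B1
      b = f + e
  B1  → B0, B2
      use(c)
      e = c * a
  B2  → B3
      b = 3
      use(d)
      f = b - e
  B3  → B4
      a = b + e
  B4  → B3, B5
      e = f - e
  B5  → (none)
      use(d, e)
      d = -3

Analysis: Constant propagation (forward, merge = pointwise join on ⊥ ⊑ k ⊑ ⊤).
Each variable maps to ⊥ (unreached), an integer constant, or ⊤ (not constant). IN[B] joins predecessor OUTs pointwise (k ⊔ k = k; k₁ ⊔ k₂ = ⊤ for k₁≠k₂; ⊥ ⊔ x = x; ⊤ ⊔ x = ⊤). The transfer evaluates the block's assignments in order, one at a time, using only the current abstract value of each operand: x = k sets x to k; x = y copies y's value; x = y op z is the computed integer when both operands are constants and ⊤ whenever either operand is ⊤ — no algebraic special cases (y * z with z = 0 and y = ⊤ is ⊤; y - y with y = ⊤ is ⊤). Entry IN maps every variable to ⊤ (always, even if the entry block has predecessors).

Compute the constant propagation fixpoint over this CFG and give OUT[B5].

Fixpoint table:
  B0: | IN=(all ⊤) | OUT=(all ⊤)
  B1: | IN=(all ⊤) | OUT=(all ⊤)
  B2: | IN=(all ⊤) | OUT={b:3; rest ⊤}
  B3: | IN={b:3; rest ⊤} | OUT={b:3; rest ⊤}
  B4: | IN={b:3; rest ⊤} | OUT={b:3; rest ⊤}
  B5: | IN={b:3; rest ⊤} | OUT={b:3, d:-3; rest ⊤}

Merge at B5: IN[B5] = OUT[B4] = {a: ⊤, b: 3, c: ⊤, d: ⊤, e: ⊤, f: ⊤}
Applying B5's transfer function to that IN value gives OUT[B5] (row B5 above).

Answer: {a: ⊤, b: 3, c: ⊤, d: -3, e: ⊤, f: ⊤}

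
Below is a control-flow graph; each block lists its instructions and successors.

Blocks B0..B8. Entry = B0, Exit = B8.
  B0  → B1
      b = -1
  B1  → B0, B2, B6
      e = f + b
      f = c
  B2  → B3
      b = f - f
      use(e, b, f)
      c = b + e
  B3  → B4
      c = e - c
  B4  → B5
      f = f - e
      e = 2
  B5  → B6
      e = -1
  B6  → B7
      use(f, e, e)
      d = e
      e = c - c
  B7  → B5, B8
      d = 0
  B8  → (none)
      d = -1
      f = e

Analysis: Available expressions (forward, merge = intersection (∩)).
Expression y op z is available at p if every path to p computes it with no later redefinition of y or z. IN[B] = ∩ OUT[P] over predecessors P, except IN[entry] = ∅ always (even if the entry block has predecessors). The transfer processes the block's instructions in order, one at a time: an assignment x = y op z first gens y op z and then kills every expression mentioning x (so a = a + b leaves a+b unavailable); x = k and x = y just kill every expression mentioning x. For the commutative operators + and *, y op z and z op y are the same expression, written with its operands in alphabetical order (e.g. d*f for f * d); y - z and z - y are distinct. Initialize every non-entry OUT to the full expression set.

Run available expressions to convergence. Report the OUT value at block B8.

Fixpoint table:
  B0:  IN={}  OUT={}
  B1:  IN={}  OUT={}
  B2:  IN={}  OUT={b+e, f-f}
  B3:  IN={b+e, f-f}  OUT={b+e, f-f}
  B4:  IN={b+e, f-f}  OUT={}
  B5:  IN={}  OUT={}
  B6:  IN={}  OUT={c-c}
  B7:  IN={c-c}  OUT={c-c}
  B8:  IN={c-c}  OUT={c-c}

Merge at B8: IN[B8] = OUT[B7] = {c-c}
Applying B8's transfer function to that IN value gives OUT[B8] (row B8 above).

Answer: {c-c}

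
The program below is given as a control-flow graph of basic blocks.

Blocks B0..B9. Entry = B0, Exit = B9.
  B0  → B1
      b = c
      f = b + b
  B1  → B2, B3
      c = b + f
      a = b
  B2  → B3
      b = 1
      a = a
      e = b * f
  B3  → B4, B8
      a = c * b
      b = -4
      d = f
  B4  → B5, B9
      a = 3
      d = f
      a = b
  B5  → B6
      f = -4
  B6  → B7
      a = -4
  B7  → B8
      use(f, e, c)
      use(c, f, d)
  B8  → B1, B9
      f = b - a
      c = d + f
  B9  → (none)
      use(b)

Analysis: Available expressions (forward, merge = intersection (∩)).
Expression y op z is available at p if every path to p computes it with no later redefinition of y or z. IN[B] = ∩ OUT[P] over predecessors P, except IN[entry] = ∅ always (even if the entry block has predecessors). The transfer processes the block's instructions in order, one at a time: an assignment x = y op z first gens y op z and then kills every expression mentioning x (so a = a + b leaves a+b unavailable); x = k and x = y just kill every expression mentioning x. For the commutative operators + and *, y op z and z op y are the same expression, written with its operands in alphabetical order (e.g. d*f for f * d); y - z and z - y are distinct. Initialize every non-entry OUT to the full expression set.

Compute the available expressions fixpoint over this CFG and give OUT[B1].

Fixpoint table:
  B0:   IN={}   OUT={b+b}
  B1:   IN={}   OUT={b+f}
  B2:   IN={b+f}   OUT={b*f}
  B3:   IN={}   OUT={}
  B4:   IN={}   OUT={}
  B5:   IN={}   OUT={}
  B6:   IN={}   OUT={}
  B7:   IN={}   OUT={}
  B8:   IN={}   OUT={b-a, d+f}
  B9:   IN={}   OUT={}

Merge at B1: IN[B1] = OUT[B0] ∩ OUT[B8] = {}
Applying B1's transfer function to that IN value gives OUT[B1] (row B1 above).

Answer: {b+f}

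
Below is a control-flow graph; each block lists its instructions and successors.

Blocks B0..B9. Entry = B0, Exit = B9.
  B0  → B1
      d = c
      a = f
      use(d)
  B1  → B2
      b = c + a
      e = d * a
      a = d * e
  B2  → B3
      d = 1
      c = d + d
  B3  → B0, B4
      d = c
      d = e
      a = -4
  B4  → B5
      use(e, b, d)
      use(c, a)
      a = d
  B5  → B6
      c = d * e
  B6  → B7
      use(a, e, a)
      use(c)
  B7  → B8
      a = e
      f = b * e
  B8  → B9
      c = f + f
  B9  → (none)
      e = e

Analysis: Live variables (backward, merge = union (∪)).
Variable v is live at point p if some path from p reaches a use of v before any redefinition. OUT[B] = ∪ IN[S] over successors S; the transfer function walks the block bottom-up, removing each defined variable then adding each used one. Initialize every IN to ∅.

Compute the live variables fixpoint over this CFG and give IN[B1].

Answer: {a, c, d, f}

Trace:
Fixpoint table:
  B0:  IN={c, f}  OUT={a, c, d, f}
  B1:  IN={a, c, d, f}  OUT={b, e, f}
  B2:  IN={b, e, f}  OUT={b, c, e, f}
  B3:  IN={b, c, e, f}  OUT={a, b, c, d, e, f}
  B4:  IN={a, b, c, d, e}  OUT={a, b, d, e}
  B5:  IN={a, b, d, e}  OUT={a, b, c, e}
  B6:  IN={a, b, c, e}  OUT={b, e}
  B7:  IN={b, e}  OUT={e, f}
  B8:  IN={e, f}  OUT={e}
  B9:  IN={e}  OUT={}

Merge at B1: OUT[B1] = IN[B2] = {b, e, f}
Applying B1's transfer function to that OUT value gives IN[B1] (row B1 above).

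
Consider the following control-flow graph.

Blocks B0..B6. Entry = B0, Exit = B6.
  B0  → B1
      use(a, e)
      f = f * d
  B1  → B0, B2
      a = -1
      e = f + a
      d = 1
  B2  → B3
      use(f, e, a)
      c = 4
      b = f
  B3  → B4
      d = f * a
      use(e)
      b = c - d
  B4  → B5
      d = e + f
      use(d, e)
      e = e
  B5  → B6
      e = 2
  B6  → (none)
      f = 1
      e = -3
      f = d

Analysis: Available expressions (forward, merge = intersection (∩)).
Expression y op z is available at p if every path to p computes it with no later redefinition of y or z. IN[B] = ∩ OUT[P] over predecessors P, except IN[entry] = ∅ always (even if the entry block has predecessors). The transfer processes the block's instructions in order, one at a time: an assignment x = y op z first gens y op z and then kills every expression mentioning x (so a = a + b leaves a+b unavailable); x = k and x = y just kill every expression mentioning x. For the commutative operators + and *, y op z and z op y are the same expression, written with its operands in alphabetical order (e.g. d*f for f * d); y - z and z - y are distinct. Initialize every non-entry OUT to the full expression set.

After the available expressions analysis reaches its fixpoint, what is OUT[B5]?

Answer: {a*f, a+f}

Derivation:
Converged values:
  B0:  IN={}  OUT={}
  B1:  IN={}  OUT={a+f}
  B2:  IN={a+f}  OUT={a+f}
  B3:  IN={a+f}  OUT={a*f, a+f, c-d}
  B4:  IN={a*f, a+f, c-d}  OUT={a*f, a+f}
  B5:  IN={a*f, a+f}  OUT={a*f, a+f}
  B6:  IN={a*f, a+f}  OUT={}

Merge at B5: IN[B5] = OUT[B4] = {a*f, a+f}
Applying B5's transfer function to that IN value gives OUT[B5] (row B5 above).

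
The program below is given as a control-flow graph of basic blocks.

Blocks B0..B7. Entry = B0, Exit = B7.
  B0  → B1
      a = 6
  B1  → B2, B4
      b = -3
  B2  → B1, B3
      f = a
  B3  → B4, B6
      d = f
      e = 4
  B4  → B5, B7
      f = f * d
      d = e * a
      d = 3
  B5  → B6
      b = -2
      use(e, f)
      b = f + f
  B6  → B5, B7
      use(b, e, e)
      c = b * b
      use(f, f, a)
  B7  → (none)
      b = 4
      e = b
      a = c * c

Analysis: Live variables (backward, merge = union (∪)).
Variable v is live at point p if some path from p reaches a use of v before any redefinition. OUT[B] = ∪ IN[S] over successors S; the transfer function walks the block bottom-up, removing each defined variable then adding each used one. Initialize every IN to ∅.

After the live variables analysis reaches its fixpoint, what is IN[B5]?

Answer: {a, e, f}

Working:
Converged values:
  B0:   IN={c, d, e, f}   OUT={a, c, d, e, f}
  B1:   IN={a, c, d, e, f}   OUT={a, b, c, d, e, f}
  B2:   IN={a, b, c, d, e}   OUT={a, b, c, d, e, f}
  B3:   IN={a, b, c, f}   OUT={a, b, c, d, e, f}
  B4:   IN={a, c, d, e, f}   OUT={a, c, e, f}
  B5:   IN={a, e, f}   OUT={a, b, e, f}
  B6:   IN={a, b, e, f}   OUT={a, c, e, f}
  B7:   IN={c}   OUT={}

Merge at B5: OUT[B5] = IN[B6] = {a, b, e, f}
Applying B5's transfer function to that OUT value gives IN[B5] (row B5 above).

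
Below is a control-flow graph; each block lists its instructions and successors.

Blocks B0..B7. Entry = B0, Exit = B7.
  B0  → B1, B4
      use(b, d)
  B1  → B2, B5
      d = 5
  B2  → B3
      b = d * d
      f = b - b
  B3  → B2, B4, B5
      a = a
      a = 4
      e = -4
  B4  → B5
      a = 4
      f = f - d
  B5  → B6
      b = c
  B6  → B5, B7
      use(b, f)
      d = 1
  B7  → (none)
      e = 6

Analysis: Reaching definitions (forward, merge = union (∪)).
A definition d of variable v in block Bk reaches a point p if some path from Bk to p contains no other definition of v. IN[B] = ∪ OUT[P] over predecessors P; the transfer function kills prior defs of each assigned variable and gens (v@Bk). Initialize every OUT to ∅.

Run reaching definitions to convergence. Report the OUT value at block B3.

Answer: {a@B3, b@B2, d@B1, e@B3, f@B2}

Trace:
Fixpoint table:
  B0: | IN={} | OUT={}
  B1: | IN={} | OUT={d@B1}
  B2: | IN={a@B3, b@B2, d@B1, e@B3, f@B2} | OUT={a@B3, b@B2, d@B1, e@B3, f@B2}
  B3: | IN={a@B3, b@B2, d@B1, e@B3, f@B2} | OUT={a@B3, b@B2, d@B1, e@B3, f@B2}
  B4: | IN={a@B3, b@B2, d@B1, e@B3, f@B2} | OUT={a@B4, b@B2, d@B1, e@B3, f@B4}
  B5: | IN={a@B3, a@B4, b@B2, b@B5, d@B1, d@B6, e@B3, f@B2, f@B4} | OUT={a@B3, a@B4, b@B5, d@B1, d@B6, e@B3, f@B2, f@B4}
  B6: | IN={a@B3, a@B4, b@B5, d@B1, d@B6, e@B3, f@B2, f@B4} | OUT={a@B3, a@B4, b@B5, d@B6, e@B3, f@B2, f@B4}
  B7: | IN={a@B3, a@B4, b@B5, d@B6, e@B3, f@B2, f@B4} | OUT={a@B3, a@B4, b@B5, d@B6, e@B7, f@B2, f@B4}

Merge at B3: IN[B3] = OUT[B2] = {a@B3, b@B2, d@B1, e@B3, f@B2}
Applying B3's transfer function to that IN value gives OUT[B3] (row B3 above).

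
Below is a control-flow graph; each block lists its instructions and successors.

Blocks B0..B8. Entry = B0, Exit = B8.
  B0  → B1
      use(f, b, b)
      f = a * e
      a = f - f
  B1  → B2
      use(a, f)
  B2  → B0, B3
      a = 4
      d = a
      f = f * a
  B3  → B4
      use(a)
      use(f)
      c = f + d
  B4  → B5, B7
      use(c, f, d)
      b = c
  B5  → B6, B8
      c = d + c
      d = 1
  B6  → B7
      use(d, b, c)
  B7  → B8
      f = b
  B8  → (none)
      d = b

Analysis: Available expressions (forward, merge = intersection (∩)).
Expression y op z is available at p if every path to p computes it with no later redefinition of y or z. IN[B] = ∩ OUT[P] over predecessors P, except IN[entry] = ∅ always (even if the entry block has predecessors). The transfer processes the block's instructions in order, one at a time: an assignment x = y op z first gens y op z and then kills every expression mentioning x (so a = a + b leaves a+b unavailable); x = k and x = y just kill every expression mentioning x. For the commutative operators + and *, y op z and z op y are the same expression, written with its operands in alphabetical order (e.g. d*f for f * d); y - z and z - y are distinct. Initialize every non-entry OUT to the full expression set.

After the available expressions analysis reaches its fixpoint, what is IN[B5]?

Converged values:
  B0:   IN={}   OUT={f-f}
  B1:   IN={f-f}   OUT={f-f}
  B2:   IN={f-f}   OUT={}
  B3:   IN={}   OUT={d+f}
  B4:   IN={d+f}   OUT={d+f}
  B5:   IN={d+f}   OUT={}
  B6:   IN={}   OUT={}
  B7:   IN={}   OUT={}
  B8:   IN={}   OUT={}

Merge at B5: IN[B5] = OUT[B4] = {d+f}

Answer: {d+f}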